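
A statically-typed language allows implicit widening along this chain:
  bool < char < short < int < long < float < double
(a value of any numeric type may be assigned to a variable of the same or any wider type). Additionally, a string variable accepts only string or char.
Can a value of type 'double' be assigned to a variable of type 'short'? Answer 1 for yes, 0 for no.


Target variable type: short
Source value type: double
Numeric ranks: double=6, short=2
Widening allowed iff rank(source) <= rank(target): 6 <= 2? No
Result: 0

0


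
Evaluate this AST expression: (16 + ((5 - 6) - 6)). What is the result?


Expression: (16 + ((5 - 6) - 6))
Evaluating step by step:
  5 - 6 = -1
  -1 - 6 = -7
  16 + -7 = 9
Result: 9

9


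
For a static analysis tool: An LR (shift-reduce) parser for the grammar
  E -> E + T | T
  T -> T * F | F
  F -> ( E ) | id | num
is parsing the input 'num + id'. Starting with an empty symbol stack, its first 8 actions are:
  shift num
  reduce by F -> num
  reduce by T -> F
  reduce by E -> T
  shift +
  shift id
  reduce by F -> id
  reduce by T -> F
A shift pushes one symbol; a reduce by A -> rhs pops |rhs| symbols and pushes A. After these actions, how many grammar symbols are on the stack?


Tracking the symbol stack through each action:
  Action 1: shift 'num' : push -> stack = [num] (size 1)
  Action 2: reduce by F -> num : pop 1, push F -> stack = [F] (size 1)
  Action 3: reduce by T -> F : pop 1, push T -> stack = [T] (size 1)
  Action 4: reduce by E -> T : pop 1, push E -> stack = [E] (size 1)
  Action 5: shift '+' : push -> stack = [E, +] (size 2)
  Action 6: shift 'id' : push -> stack = [E, +, id] (size 3)
  Action 7: reduce by F -> id : pop 1, push F -> stack = [E, +, F] (size 3)
  Action 8: reduce by T -> F : pop 1, push T -> stack = [E, +, T] (size 3)
Final stack size: 3

3


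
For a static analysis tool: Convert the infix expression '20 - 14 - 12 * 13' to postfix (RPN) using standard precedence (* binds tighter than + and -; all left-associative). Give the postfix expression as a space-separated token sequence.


Applying the shunting-yard algorithm:
  Operand 20 -> output
  Push '-' onto operator stack -> op-stack: [-]
  Operand 14 -> output
  See '-' (prec 1); top '-' (prec 1) >= it -> pop '-' to output
  Push '-' onto operator stack -> op-stack: [-]
  Operand 12 -> output
  Push '*' onto operator stack -> op-stack: [-, *]
  Operand 13 -> output
  End of input: pop '*' to output
  End of input: pop '-' to output
Postfix result: 20 14 - 12 13 * -

20 14 - 12 13 * -


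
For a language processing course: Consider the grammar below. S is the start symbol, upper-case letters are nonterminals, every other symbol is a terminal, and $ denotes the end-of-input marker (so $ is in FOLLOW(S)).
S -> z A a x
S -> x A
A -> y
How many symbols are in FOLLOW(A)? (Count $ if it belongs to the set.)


S is the start symbol and does not occur in any rule body, so FOLLOW(S) = {$}.
Examining every occurrence of A in a rule body:
  S -> z A a x : A is followed by terminal 'a' -> add 'a'
  S -> x A : A is at the right end -> add FOLLOW(S) = {$}
  A -> y : A does not occur in the body -> contributes nothing
FOLLOW(A) = {a, $}
Count: 2

2


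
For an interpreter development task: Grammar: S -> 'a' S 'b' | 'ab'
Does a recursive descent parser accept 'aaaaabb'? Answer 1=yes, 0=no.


Grammar accepts strings of the form a^n b^n (n >= 1)
Word: 'aaaaabb'
Counting: 5 a's and 2 b's
Check: 5 == 2? No
Mismatch: a-count != b-count
Rejected

0


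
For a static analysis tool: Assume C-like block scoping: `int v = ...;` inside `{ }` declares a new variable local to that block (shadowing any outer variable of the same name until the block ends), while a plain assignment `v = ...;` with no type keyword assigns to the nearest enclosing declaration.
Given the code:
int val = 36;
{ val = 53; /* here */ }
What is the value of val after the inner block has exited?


Analyzing scoping rules:
Outer scope: declares val = 36
Inner block: 'val = 53;' has no type keyword, so it is an assignment to the outer val (no shadowing)
The assignment changed the outer variable itself, so the new value persists after the block -> 53
Result: 53

53


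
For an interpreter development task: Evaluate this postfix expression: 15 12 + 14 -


Processing tokens left to right:
Push 15, Push 12
Pop 15 and 12, compute 15 + 12 = 27, push 27
Push 14
Pop 27 and 14, compute 27 - 14 = 13, push 13
Stack result: 13

13


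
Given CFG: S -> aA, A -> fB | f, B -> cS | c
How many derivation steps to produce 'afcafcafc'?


Grammar: S -> aA, A -> fB | f, B -> cS | c
Deriving 'afcafcafc':
Step 1: S -> aA => aA
Step 2: A -> fB => afB
Step 3: B -> cS => afcS
Step 4: S -> aA => afcaA
Step 5: A -> fB => afcafB
Step 6: B -> cS => afcafcS
Step 7: S -> aA => afcafcaA
Step 8: A -> fB => afcafcafB
Step 9: B -> c => afcafcafc
Total derivation steps: 9

9


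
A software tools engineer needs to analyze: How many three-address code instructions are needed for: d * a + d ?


Expression: d * a + d
Generating three-address code (respecting * over +/- precedence):
  Instruction 1: t1 = d * a
  Instruction 2: t2 = t1 + d
Total instructions: 2

2


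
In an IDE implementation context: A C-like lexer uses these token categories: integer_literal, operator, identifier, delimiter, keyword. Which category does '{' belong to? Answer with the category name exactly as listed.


Token: '{'
Checking categories:
  identifier: no
  integer_literal: no
  operator: no
  keyword: no
  delimiter: YES
Category: delimiter

delimiter


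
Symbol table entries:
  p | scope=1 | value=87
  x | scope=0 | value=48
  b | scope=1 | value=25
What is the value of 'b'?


Searching symbol table for 'b':
  p | scope=1 | value=87
  x | scope=0 | value=48
  b | scope=1 | value=25 <- MATCH
Found 'b' at scope 1 with value 25

25


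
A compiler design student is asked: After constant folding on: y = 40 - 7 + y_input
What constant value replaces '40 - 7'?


Identifying constant sub-expression:
  Original: y = 40 - 7 + y_input
  40 and 7 are both compile-time constants
  Evaluating: 40 - 7 = 33
  After folding: y = 33 + y_input

33


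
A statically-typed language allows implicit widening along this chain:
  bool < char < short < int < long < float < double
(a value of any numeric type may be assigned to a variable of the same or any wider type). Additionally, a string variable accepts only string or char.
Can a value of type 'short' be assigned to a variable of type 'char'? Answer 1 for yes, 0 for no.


Target variable type: char
Source value type: short
Numeric ranks: short=2, char=1
Widening allowed iff rank(source) <= rank(target): 2 <= 1? No
Result: 0

0


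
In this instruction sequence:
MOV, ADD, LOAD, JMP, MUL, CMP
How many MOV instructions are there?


Scanning instruction sequence for MOV:
  Position 1: MOV <- MATCH
  Position 2: ADD
  Position 3: LOAD
  Position 4: JMP
  Position 5: MUL
  Position 6: CMP
Matches at positions: [1]
Total MOV count: 1

1


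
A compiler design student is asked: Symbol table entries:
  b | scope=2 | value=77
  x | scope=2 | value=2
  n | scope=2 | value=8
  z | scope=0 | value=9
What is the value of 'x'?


Searching symbol table for 'x':
  b | scope=2 | value=77
  x | scope=2 | value=2 <- MATCH
  n | scope=2 | value=8
  z | scope=0 | value=9
Found 'x' at scope 2 with value 2

2


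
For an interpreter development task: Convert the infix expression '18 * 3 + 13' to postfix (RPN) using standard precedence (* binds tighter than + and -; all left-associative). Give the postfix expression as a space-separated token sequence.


Applying the shunting-yard algorithm:
  Operand 18 -> output
  Push '*' onto operator stack -> op-stack: [*]
  Operand 3 -> output
  See '+' (prec 1); top '*' (prec 2) >= it -> pop '*' to output
  Push '+' onto operator stack -> op-stack: [+]
  Operand 13 -> output
  End of input: pop '+' to output
Postfix result: 18 3 * 13 +

18 3 * 13 +


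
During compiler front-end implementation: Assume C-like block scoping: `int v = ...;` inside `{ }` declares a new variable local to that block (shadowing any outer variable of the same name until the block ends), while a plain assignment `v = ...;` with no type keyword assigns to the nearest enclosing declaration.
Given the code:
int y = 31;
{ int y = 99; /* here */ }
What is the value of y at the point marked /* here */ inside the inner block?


Analyzing scoping rules:
Outer scope: declares y = 31
Inner block: 'int y = 99;' declares a NEW y that shadows the outer one
Inside the block the inner declaration is in scope -> 99
Result: 99

99


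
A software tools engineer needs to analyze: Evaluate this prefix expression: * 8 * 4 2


Parsing prefix expression: * 8 * 4 2
Step 1: Innermost operation '* 4 2'
  4 * 2 = 8
Step 2: Outer operation '* 8 [8]'
  8 * 8 = 64

64


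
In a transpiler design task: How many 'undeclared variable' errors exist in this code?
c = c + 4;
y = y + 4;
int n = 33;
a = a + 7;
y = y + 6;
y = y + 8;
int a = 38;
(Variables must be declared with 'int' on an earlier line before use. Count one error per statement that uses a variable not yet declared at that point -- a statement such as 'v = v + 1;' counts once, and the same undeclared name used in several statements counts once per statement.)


Scanning code line by line:
  Line 1: use 'c' -> ERROR (undeclared)
  Line 2: use 'y' -> ERROR (undeclared)
  Line 3: declare 'n' -> declared = ['n']
  Line 4: use 'a' -> ERROR (undeclared)
  Line 5: use 'y' -> ERROR (undeclared)
  Line 6: use 'y' -> ERROR (undeclared)
  Line 7: declare 'a' -> declared = ['a', 'n']
Total undeclared variable errors: 5

5


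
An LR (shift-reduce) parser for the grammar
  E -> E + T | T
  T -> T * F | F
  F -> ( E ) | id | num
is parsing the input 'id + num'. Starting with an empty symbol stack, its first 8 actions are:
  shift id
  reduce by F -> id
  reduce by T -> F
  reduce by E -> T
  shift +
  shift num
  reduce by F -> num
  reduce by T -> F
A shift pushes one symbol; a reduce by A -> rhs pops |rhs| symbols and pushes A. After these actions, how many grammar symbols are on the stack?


Tracking the symbol stack through each action:
  Action 1: shift 'id' : push -> stack = [id] (size 1)
  Action 2: reduce by F -> id : pop 1, push F -> stack = [F] (size 1)
  Action 3: reduce by T -> F : pop 1, push T -> stack = [T] (size 1)
  Action 4: reduce by E -> T : pop 1, push E -> stack = [E] (size 1)
  Action 5: shift '+' : push -> stack = [E, +] (size 2)
  Action 6: shift 'num' : push -> stack = [E, +, num] (size 3)
  Action 7: reduce by F -> num : pop 1, push F -> stack = [E, +, F] (size 3)
  Action 8: reduce by T -> F : pop 1, push T -> stack = [E, +, T] (size 3)
Final stack size: 3

3


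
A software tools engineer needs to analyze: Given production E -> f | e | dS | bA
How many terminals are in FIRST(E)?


Production: E -> f | e | dS | bA
Examining each alternative for leading terminals:
  E -> f : first terminal = 'f'
  E -> e : first terminal = 'e'
  E -> dS : first terminal = 'd'
  E -> bA : first terminal = 'b'
FIRST(E) = {b, d, e, f}
Count: 4

4


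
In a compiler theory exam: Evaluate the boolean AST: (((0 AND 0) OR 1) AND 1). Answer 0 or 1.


Step 1: Evaluate inner node
  0 AND 0 = 0
Step 2: Evaluate next node
  0 OR 1 = 1
Step 3: Evaluate root node
  1 AND 1 = 1

1


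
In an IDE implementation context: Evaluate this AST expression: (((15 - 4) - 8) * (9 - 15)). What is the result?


Expression: (((15 - 4) - 8) * (9 - 15))
Evaluating step by step:
  15 - 4 = 11
  11 - 8 = 3
  9 - 15 = -6
  3 * -6 = -18
Result: -18

-18


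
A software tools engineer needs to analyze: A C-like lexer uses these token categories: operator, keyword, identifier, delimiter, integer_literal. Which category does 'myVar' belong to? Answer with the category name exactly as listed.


Token: 'myVar'
Checking categories:
  identifier: YES
  integer_literal: no
  operator: no
  keyword: no
  delimiter: no
Category: identifier

identifier


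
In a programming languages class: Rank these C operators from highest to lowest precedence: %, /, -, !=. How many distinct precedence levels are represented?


Looking up precedence for each operator:
  % -> precedence 6
  / -> precedence 6
  - -> precedence 5
  != -> precedence 3
Sorted highest to lowest: %, /, -, !=
Distinct precedence values: [6, 5, 3]
Number of distinct levels: 3

3


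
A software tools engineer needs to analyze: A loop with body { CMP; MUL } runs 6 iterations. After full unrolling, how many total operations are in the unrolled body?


Loop body operations: CMP, MUL (2 ops per iteration)
Unrolling 6 iterations:
  Iteration 1: CMP, MUL (2 ops)
  Iteration 2: CMP, MUL (2 ops)
  Iteration 3: CMP, MUL (2 ops)
  Iteration 4: CMP, MUL (2 ops)
  Iteration 5: CMP, MUL (2 ops)
  Iteration 6: CMP, MUL (2 ops)
Total: 6 iterations * 2 ops/iter = 12 operations

12


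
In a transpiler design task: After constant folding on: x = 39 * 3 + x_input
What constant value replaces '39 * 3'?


Identifying constant sub-expression:
  Original: x = 39 * 3 + x_input
  39 and 3 are both compile-time constants
  Evaluating: 39 * 3 = 117
  After folding: x = 117 + x_input

117


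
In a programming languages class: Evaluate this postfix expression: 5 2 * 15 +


Processing tokens left to right:
Push 5, Push 2
Pop 5 and 2, compute 5 * 2 = 10, push 10
Push 15
Pop 10 and 15, compute 10 + 15 = 25, push 25
Stack result: 25

25


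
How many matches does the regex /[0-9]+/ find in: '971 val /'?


Pattern: /[0-9]+/ (int literals)
Input: '971 val /'
Scanning for matches:
  Match 1: '971'
Total matches: 1

1


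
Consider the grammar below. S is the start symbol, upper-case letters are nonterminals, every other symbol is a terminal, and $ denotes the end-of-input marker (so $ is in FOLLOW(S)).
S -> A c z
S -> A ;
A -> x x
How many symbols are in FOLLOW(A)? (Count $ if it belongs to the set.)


S is the start symbol and does not occur in any rule body, so FOLLOW(S) = {$}.
Examining every occurrence of A in a rule body:
  S -> A c z : A is followed by terminal 'c' -> add 'c'
  S -> A ; : A is followed by terminal ';' -> add ';'
  A -> x x : A does not occur in the body -> contributes nothing
FOLLOW(A) = {;, c}
Count: 2

2


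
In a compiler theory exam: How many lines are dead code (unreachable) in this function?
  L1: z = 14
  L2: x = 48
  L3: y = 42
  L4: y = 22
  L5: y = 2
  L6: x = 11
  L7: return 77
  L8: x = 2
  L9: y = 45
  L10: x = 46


Analyzing control flow:
  L1: reachable (before return)
  L2: reachable (before return)
  L3: reachable (before return)
  L4: reachable (before return)
  L5: reachable (before return)
  L6: reachable (before return)
  L7: reachable (return statement)
  L8: DEAD (after return at L7)
  L9: DEAD (after return at L7)
  L10: DEAD (after return at L7)
Return at L7, total lines = 10
Dead lines: L8 through L10
Count: 3

3


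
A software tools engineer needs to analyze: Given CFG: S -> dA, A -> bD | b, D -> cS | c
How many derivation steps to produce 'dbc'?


Grammar: S -> dA, A -> bD | b, D -> cS | c
Deriving 'dbc':
Step 1: S -> dA => dA
Step 2: A -> bD => dbD
Step 3: D -> c => dbc
Total derivation steps: 3

3


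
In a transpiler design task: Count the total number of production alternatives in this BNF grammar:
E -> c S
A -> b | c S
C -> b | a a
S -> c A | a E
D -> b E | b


Counting alternatives per rule:
  E: 1 alternative(s)
  A: 2 alternative(s)
  C: 2 alternative(s)
  S: 2 alternative(s)
  D: 2 alternative(s)
Sum: 1 + 2 + 2 + 2 + 2 = 9

9


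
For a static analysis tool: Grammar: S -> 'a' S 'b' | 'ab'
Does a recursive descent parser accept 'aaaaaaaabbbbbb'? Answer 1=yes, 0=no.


Grammar accepts strings of the form a^n b^n (n >= 1)
Word: 'aaaaaaaabbbbbb'
Counting: 8 a's and 6 b's
Check: 8 == 6? No
Mismatch: a-count != b-count
Rejected

0


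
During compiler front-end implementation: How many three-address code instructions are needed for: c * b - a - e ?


Expression: c * b - a - e
Generating three-address code (respecting * over +/- precedence):
  Instruction 1: t1 = c * b
  Instruction 2: t2 = t1 - a
  Instruction 3: t3 = t2 - e
Total instructions: 3

3


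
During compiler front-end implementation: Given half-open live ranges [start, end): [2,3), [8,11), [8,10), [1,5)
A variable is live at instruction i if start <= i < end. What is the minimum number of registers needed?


Live ranges:
  Var0: [2, 3)
  Var1: [8, 11)
  Var2: [8, 10)
  Var3: [1, 5)
Sweep-line events (position, delta, active):
  pos=1 start -> active=1
  pos=2 start -> active=2
  pos=3 end -> active=1
  pos=5 end -> active=0
  pos=8 start -> active=1
  pos=8 start -> active=2
  pos=10 end -> active=1
  pos=11 end -> active=0
Maximum simultaneous active: 2
Minimum registers needed: 2

2


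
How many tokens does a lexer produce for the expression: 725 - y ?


Scanning '725 - y'
Token 1: '725' -> integer_literal
Token 2: '-' -> operator
Token 3: 'y' -> identifier
Total tokens: 3

3


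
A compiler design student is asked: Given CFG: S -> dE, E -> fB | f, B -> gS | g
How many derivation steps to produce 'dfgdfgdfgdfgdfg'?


Grammar: S -> dE, E -> fB | f, B -> gS | g
Deriving 'dfgdfgdfgdfgdfg':
Step 1: S -> dE => dE
Step 2: E -> fB => dfB
Step 3: B -> gS => dfgS
Step 4: S -> dE => dfgdE
Step 5: E -> fB => dfgdfB
Step 6: B -> gS => dfgdfgS
Step 7: S -> dE => dfgdfgdE
Step 8: E -> fB => dfgdfgdfB
Step 9: B -> gS => dfgdfgdfgS
Step 10: S -> dE => dfgdfgdfgdE
Step 11: E -> fB => dfgdfgdfgdfB
Step 12: B -> gS => dfgdfgdfgdfgS
Step 13: S -> dE => dfgdfgdfgdfgdE
Step 14: E -> fB => dfgdfgdfgdfgdfB
Step 15: B -> g => dfgdfgdfgdfgdfg
Total derivation steps: 15

15


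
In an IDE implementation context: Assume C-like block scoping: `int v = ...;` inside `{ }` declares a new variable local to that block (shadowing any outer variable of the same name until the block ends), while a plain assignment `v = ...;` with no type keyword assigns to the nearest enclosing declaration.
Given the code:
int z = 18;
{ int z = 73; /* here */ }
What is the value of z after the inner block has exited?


Analyzing scoping rules:
Outer scope: declares z = 18
Inner block: 'int z = 73;' declares a NEW z that shadows the outer one
When the block exits the inner z goes out of scope; the outer z was never modified -> 18
Result: 18

18


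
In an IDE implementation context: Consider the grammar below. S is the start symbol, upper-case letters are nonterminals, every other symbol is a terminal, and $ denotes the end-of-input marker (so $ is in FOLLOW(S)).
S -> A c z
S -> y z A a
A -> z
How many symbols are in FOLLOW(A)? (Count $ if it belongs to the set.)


S is the start symbol and does not occur in any rule body, so FOLLOW(S) = {$}.
Examining every occurrence of A in a rule body:
  S -> A c z : A is followed by terminal 'c' -> add 'c'
  S -> y z A a : A is followed by terminal 'a' -> add 'a'
  A -> z : A does not occur in the body -> contributes nothing
FOLLOW(A) = {a, c}
Count: 2

2


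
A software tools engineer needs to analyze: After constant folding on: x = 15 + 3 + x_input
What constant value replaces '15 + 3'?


Identifying constant sub-expression:
  Original: x = 15 + 3 + x_input
  15 and 3 are both compile-time constants
  Evaluating: 15 + 3 = 18
  After folding: x = 18 + x_input

18


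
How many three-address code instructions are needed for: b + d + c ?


Expression: b + d + c
Generating three-address code (respecting * over +/- precedence):
  Instruction 1: t1 = b + d
  Instruction 2: t2 = t1 + c
Total instructions: 2

2


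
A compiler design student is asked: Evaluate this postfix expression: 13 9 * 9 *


Processing tokens left to right:
Push 13, Push 9
Pop 13 and 9, compute 13 * 9 = 117, push 117
Push 9
Pop 117 and 9, compute 117 * 9 = 1053, push 1053
Stack result: 1053

1053


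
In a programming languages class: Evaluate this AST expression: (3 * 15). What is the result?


Expression: (3 * 15)
Evaluating step by step:
  3 * 15 = 45
Result: 45

45


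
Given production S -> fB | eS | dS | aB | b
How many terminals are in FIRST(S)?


Production: S -> fB | eS | dS | aB | b
Examining each alternative for leading terminals:
  S -> fB : first terminal = 'f'
  S -> eS : first terminal = 'e'
  S -> dS : first terminal = 'd'
  S -> aB : first terminal = 'a'
  S -> b : first terminal = 'b'
FIRST(S) = {a, b, d, e, f}
Count: 5

5


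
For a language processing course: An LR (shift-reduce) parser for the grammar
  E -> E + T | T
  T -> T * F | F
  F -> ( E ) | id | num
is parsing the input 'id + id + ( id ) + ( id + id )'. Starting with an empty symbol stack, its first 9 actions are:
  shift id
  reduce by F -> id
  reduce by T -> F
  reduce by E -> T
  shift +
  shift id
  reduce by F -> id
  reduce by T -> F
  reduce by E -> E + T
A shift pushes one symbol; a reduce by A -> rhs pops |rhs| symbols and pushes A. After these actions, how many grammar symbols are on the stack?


Tracking the symbol stack through each action:
  Action 1: shift 'id' : push -> stack = [id] (size 1)
  Action 2: reduce by F -> id : pop 1, push F -> stack = [F] (size 1)
  Action 3: reduce by T -> F : pop 1, push T -> stack = [T] (size 1)
  Action 4: reduce by E -> T : pop 1, push E -> stack = [E] (size 1)
  Action 5: shift '+' : push -> stack = [E, +] (size 2)
  Action 6: shift 'id' : push -> stack = [E, +, id] (size 3)
  Action 7: reduce by F -> id : pop 1, push F -> stack = [E, +, F] (size 3)
  Action 8: reduce by T -> F : pop 1, push T -> stack = [E, +, T] (size 3)
  Action 9: reduce by E -> E + T : pop 3, push E -> stack = [E] (size 1)
Final stack size: 1

1


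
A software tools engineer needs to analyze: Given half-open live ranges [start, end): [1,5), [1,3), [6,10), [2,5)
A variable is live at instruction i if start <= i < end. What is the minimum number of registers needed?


Live ranges:
  Var0: [1, 5)
  Var1: [1, 3)
  Var2: [6, 10)
  Var3: [2, 5)
Sweep-line events (position, delta, active):
  pos=1 start -> active=1
  pos=1 start -> active=2
  pos=2 start -> active=3
  pos=3 end -> active=2
  pos=5 end -> active=1
  pos=5 end -> active=0
  pos=6 start -> active=1
  pos=10 end -> active=0
Maximum simultaneous active: 3
Minimum registers needed: 3

3


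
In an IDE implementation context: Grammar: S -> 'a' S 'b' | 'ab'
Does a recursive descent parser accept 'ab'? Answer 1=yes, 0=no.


Grammar accepts strings of the form a^n b^n (n >= 1)
Word: 'ab'
Counting: 1 a's and 1 b's
Check: 1 == 1? Yes
Derivation (S -> aSb applied 0 time(s), then S -> ab): S => ab
Accepted

1


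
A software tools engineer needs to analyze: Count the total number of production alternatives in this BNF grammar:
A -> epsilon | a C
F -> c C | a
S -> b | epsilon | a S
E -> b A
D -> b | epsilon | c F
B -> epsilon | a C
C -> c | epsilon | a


Counting alternatives per rule:
  A: 2 alternative(s)
  F: 2 alternative(s)
  S: 3 alternative(s)
  E: 1 alternative(s)
  D: 3 alternative(s)
  B: 2 alternative(s)
  C: 3 alternative(s)
Sum: 2 + 2 + 3 + 1 + 3 + 2 + 3 = 16

16


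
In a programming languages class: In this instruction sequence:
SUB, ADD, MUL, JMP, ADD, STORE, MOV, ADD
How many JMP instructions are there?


Scanning instruction sequence for JMP:
  Position 1: SUB
  Position 2: ADD
  Position 3: MUL
  Position 4: JMP <- MATCH
  Position 5: ADD
  Position 6: STORE
  Position 7: MOV
  Position 8: ADD
Matches at positions: [4]
Total JMP count: 1

1


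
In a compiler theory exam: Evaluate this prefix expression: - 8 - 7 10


Parsing prefix expression: - 8 - 7 10
Step 1: Innermost operation '- 7 10'
  7 - 10 = -3
Step 2: Outer operation '- 8 [-3]'
  8 - -3 = 11

11


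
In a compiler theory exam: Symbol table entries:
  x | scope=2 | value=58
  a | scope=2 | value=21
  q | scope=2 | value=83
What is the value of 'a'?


Searching symbol table for 'a':
  x | scope=2 | value=58
  a | scope=2 | value=21 <- MATCH
  q | scope=2 | value=83
Found 'a' at scope 2 with value 21

21


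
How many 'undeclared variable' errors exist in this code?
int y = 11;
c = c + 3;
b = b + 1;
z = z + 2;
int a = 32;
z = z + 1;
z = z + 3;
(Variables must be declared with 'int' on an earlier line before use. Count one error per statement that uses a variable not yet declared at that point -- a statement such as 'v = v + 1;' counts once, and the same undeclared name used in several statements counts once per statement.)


Scanning code line by line:
  Line 1: declare 'y' -> declared = ['y']
  Line 2: use 'c' -> ERROR (undeclared)
  Line 3: use 'b' -> ERROR (undeclared)
  Line 4: use 'z' -> ERROR (undeclared)
  Line 5: declare 'a' -> declared = ['a', 'y']
  Line 6: use 'z' -> ERROR (undeclared)
  Line 7: use 'z' -> ERROR (undeclared)
Total undeclared variable errors: 5

5


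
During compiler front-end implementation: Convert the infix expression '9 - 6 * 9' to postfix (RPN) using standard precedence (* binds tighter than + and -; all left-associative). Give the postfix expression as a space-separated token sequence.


Applying the shunting-yard algorithm:
  Operand 9 -> output
  Push '-' onto operator stack -> op-stack: [-]
  Operand 6 -> output
  Push '*' onto operator stack -> op-stack: [-, *]
  Operand 9 -> output
  End of input: pop '*' to output
  End of input: pop '-' to output
Postfix result: 9 6 9 * -

9 6 9 * -


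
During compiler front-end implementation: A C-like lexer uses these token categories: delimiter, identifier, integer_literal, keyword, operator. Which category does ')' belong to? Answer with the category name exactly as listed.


Token: ')'
Checking categories:
  identifier: no
  integer_literal: no
  operator: no
  keyword: no
  delimiter: YES
Category: delimiter

delimiter


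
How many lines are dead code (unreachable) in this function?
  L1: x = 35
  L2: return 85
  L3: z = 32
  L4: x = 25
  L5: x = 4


Analyzing control flow:
  L1: reachable (before return)
  L2: reachable (return statement)
  L3: DEAD (after return at L2)
  L4: DEAD (after return at L2)
  L5: DEAD (after return at L2)
Return at L2, total lines = 5
Dead lines: L3 through L5
Count: 3

3


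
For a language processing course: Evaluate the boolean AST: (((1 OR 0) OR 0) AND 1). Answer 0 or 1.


Step 1: Evaluate inner node
  1 OR 0 = 1
Step 2: Evaluate next node
  1 OR 0 = 1
Step 3: Evaluate root node
  1 AND 1 = 1

1


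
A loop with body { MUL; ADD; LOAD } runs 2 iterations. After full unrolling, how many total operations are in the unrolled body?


Loop body operations: MUL, ADD, LOAD (3 ops per iteration)
Unrolling 2 iterations:
  Iteration 1: MUL, ADD, LOAD (3 ops)
  Iteration 2: MUL, ADD, LOAD (3 ops)
Total: 2 iterations * 3 ops/iter = 6 operations

6


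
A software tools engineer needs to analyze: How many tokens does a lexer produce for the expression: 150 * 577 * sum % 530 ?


Scanning '150 * 577 * sum % 530'
Token 1: '150' -> integer_literal
Token 2: '*' -> operator
Token 3: '577' -> integer_literal
Token 4: '*' -> operator
Token 5: 'sum' -> identifier
Token 6: '%' -> operator
Token 7: '530' -> integer_literal
Total tokens: 7

7


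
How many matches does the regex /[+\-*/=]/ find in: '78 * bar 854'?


Pattern: /[+\-*/=]/ (operators)
Input: '78 * bar 854'
Scanning for matches:
  Match 1: '*'
Total matches: 1

1


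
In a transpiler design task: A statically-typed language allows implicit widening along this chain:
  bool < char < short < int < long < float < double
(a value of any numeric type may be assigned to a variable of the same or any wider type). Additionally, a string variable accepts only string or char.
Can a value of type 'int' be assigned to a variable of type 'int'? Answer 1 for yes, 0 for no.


Target variable type: int
Source value type: int
Numeric ranks: int=3, int=3
Widening allowed iff rank(source) <= rank(target): 3 <= 3? Yes
Result: 1

1


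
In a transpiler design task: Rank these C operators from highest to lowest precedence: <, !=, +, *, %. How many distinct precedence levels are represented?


Looking up precedence for each operator:
  < -> precedence 4
  != -> precedence 3
  + -> precedence 5
  * -> precedence 6
  % -> precedence 6
Sorted highest to lowest: *, %, +, <, !=
Distinct precedence values: [6, 5, 4, 3]
Number of distinct levels: 4

4


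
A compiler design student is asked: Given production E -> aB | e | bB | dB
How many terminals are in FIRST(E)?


Production: E -> aB | e | bB | dB
Examining each alternative for leading terminals:
  E -> aB : first terminal = 'a'
  E -> e : first terminal = 'e'
  E -> bB : first terminal = 'b'
  E -> dB : first terminal = 'd'
FIRST(E) = {a, b, d, e}
Count: 4

4


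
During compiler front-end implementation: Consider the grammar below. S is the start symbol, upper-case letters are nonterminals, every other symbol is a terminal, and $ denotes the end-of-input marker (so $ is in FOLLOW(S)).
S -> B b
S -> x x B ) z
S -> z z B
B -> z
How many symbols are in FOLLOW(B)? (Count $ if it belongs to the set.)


S is the start symbol and does not occur in any rule body, so FOLLOW(S) = {$}.
Examining every occurrence of B in a rule body:
  S -> B b : B is followed by terminal 'b' -> add 'b'
  S -> x x B ) z : B is followed by terminal ')' -> add ')'
  S -> z z B : B is at the right end -> add FOLLOW(S) = {$}
  B -> z : B does not occur in the body -> contributes nothing
FOLLOW(B) = {), b, $}
Count: 3

3


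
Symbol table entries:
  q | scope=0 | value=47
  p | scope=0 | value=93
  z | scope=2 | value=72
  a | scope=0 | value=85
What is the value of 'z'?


Searching symbol table for 'z':
  q | scope=0 | value=47
  p | scope=0 | value=93
  z | scope=2 | value=72 <- MATCH
  a | scope=0 | value=85
Found 'z' at scope 2 with value 72

72


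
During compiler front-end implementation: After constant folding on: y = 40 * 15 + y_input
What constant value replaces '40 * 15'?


Identifying constant sub-expression:
  Original: y = 40 * 15 + y_input
  40 and 15 are both compile-time constants
  Evaluating: 40 * 15 = 600
  After folding: y = 600 + y_input

600


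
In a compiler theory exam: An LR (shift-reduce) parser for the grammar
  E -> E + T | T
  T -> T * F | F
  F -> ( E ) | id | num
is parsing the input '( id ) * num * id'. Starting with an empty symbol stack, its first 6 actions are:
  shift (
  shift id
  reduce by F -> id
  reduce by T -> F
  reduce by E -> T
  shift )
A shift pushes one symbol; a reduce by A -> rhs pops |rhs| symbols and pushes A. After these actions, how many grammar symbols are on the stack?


Tracking the symbol stack through each action:
  Action 1: shift '(' : push -> stack = [(] (size 1)
  Action 2: shift 'id' : push -> stack = [(, id] (size 2)
  Action 3: reduce by F -> id : pop 1, push F -> stack = [(, F] (size 2)
  Action 4: reduce by T -> F : pop 1, push T -> stack = [(, T] (size 2)
  Action 5: reduce by E -> T : pop 1, push E -> stack = [(, E] (size 2)
  Action 6: shift ')' : push -> stack = [(, E, )] (size 3)
Final stack size: 3

3


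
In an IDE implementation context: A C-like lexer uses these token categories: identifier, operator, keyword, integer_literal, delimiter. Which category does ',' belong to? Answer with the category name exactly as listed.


Token: ','
Checking categories:
  identifier: no
  integer_literal: no
  operator: no
  keyword: no
  delimiter: YES
Category: delimiter

delimiter


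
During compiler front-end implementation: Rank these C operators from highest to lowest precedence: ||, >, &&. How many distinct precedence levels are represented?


Looking up precedence for each operator:
  || -> precedence 1
  > -> precedence 4
  && -> precedence 2
Sorted highest to lowest: >, &&, ||
Distinct precedence values: [4, 2, 1]
Number of distinct levels: 3

3


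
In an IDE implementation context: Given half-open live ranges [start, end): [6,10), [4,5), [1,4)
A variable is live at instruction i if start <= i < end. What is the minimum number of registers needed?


Live ranges:
  Var0: [6, 10)
  Var1: [4, 5)
  Var2: [1, 4)
Sweep-line events (position, delta, active):
  pos=1 start -> active=1
  pos=4 end -> active=0
  pos=4 start -> active=1
  pos=5 end -> active=0
  pos=6 start -> active=1
  pos=10 end -> active=0
Maximum simultaneous active: 1
Minimum registers needed: 1

1


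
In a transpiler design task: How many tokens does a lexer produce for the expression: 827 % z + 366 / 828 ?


Scanning '827 % z + 366 / 828'
Token 1: '827' -> integer_literal
Token 2: '%' -> operator
Token 3: 'z' -> identifier
Token 4: '+' -> operator
Token 5: '366' -> integer_literal
Token 6: '/' -> operator
Token 7: '828' -> integer_literal
Total tokens: 7

7


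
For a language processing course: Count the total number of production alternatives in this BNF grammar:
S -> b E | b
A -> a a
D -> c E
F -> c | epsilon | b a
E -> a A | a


Counting alternatives per rule:
  S: 2 alternative(s)
  A: 1 alternative(s)
  D: 1 alternative(s)
  F: 3 alternative(s)
  E: 2 alternative(s)
Sum: 2 + 1 + 1 + 3 + 2 = 9

9


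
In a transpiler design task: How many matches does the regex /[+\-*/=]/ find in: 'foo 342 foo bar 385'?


Pattern: /[+\-*/=]/ (operators)
Input: 'foo 342 foo bar 385'
Scanning for matches:
Total matches: 0

0


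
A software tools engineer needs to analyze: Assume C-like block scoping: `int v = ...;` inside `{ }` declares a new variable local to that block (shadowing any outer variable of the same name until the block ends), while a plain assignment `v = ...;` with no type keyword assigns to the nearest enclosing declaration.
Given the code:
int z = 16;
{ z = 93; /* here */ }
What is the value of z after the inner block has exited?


Analyzing scoping rules:
Outer scope: declares z = 16
Inner block: 'z = 93;' has no type keyword, so it is an assignment to the outer z (no shadowing)
The assignment changed the outer variable itself, so the new value persists after the block -> 93
Result: 93

93


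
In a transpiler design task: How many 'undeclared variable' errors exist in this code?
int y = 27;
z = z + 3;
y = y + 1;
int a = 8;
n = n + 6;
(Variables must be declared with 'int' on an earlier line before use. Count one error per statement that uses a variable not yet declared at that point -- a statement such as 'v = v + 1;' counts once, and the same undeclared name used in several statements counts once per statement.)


Scanning code line by line:
  Line 1: declare 'y' -> declared = ['y']
  Line 2: use 'z' -> ERROR (undeclared)
  Line 3: use 'y' -> OK (declared)
  Line 4: declare 'a' -> declared = ['a', 'y']
  Line 5: use 'n' -> ERROR (undeclared)
Total undeclared variable errors: 2

2


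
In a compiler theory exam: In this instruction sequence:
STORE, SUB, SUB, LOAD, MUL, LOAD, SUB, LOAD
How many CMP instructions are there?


Scanning instruction sequence for CMP:
  Position 1: STORE
  Position 2: SUB
  Position 3: SUB
  Position 4: LOAD
  Position 5: MUL
  Position 6: LOAD
  Position 7: SUB
  Position 8: LOAD
Matches at positions: []
Total CMP count: 0

0


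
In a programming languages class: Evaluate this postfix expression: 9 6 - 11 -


Processing tokens left to right:
Push 9, Push 6
Pop 9 and 6, compute 9 - 6 = 3, push 3
Push 11
Pop 3 and 11, compute 3 - 11 = -8, push -8
Stack result: -8

-8


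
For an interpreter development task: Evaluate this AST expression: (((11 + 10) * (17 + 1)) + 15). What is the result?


Expression: (((11 + 10) * (17 + 1)) + 15)
Evaluating step by step:
  11 + 10 = 21
  17 + 1 = 18
  21 * 18 = 378
  378 + 15 = 393
Result: 393

393


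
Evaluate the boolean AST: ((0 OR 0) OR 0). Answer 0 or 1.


Step 1: Evaluate inner node
  0 OR 0 = 0
Step 2: Evaluate root node
  0 OR 0 = 0

0


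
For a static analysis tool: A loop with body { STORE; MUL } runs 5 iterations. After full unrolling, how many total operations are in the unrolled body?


Loop body operations: STORE, MUL (2 ops per iteration)
Unrolling 5 iterations:
  Iteration 1: STORE, MUL (2 ops)
  Iteration 2: STORE, MUL (2 ops)
  Iteration 3: STORE, MUL (2 ops)
  Iteration 4: STORE, MUL (2 ops)
  Iteration 5: STORE, MUL (2 ops)
Total: 5 iterations * 2 ops/iter = 10 operations

10


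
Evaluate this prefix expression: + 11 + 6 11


Parsing prefix expression: + 11 + 6 11
Step 1: Innermost operation '+ 6 11'
  6 + 11 = 17
Step 2: Outer operation '+ 11 [17]'
  11 + 17 = 28

28


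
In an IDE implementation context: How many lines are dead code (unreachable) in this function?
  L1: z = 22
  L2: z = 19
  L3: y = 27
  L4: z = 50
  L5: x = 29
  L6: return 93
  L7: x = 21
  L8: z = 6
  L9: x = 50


Analyzing control flow:
  L1: reachable (before return)
  L2: reachable (before return)
  L3: reachable (before return)
  L4: reachable (before return)
  L5: reachable (before return)
  L6: reachable (return statement)
  L7: DEAD (after return at L6)
  L8: DEAD (after return at L6)
  L9: DEAD (after return at L6)
Return at L6, total lines = 9
Dead lines: L7 through L9
Count: 3

3


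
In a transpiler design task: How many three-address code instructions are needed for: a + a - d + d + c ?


Expression: a + a - d + d + c
Generating three-address code (respecting * over +/- precedence):
  Instruction 1: t1 = a + a
  Instruction 2: t2 = t1 - d
  Instruction 3: t3 = t2 + d
  Instruction 4: t4 = t3 + c
Total instructions: 4

4


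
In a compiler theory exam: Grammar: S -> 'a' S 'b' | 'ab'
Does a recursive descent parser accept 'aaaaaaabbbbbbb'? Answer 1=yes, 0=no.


Grammar accepts strings of the form a^n b^n (n >= 1)
Word: 'aaaaaaabbbbbbb'
Counting: 7 a's and 7 b's
Check: 7 == 7? Yes
Derivation (S -> aSb applied 6 time(s), then S -> ab): S => aSb => aaSbb => aaaSbbb => aaaaSbbbb => aaaaaSbbbbb => aaaaaaSbbbbbb => aaaaaaabbbbbbb
Accepted

1


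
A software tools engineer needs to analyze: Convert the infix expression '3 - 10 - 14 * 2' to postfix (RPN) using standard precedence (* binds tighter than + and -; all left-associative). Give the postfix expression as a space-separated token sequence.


Applying the shunting-yard algorithm:
  Operand 3 -> output
  Push '-' onto operator stack -> op-stack: [-]
  Operand 10 -> output
  See '-' (prec 1); top '-' (prec 1) >= it -> pop '-' to output
  Push '-' onto operator stack -> op-stack: [-]
  Operand 14 -> output
  Push '*' onto operator stack -> op-stack: [-, *]
  Operand 2 -> output
  End of input: pop '*' to output
  End of input: pop '-' to output
Postfix result: 3 10 - 14 2 * -

3 10 - 14 2 * -


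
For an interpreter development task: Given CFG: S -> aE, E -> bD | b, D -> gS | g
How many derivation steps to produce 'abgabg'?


Grammar: S -> aE, E -> bD | b, D -> gS | g
Deriving 'abgabg':
Step 1: S -> aE => aE
Step 2: E -> bD => abD
Step 3: D -> gS => abgS
Step 4: S -> aE => abgaE
Step 5: E -> bD => abgabD
Step 6: D -> g => abgabg
Total derivation steps: 6

6


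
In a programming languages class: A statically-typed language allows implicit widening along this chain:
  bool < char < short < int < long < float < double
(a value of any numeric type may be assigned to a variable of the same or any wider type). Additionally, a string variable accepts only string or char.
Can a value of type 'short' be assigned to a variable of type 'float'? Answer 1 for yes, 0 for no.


Target variable type: float
Source value type: short
Numeric ranks: short=2, float=5
Widening allowed iff rank(source) <= rank(target): 2 <= 5? Yes
Result: 1

1


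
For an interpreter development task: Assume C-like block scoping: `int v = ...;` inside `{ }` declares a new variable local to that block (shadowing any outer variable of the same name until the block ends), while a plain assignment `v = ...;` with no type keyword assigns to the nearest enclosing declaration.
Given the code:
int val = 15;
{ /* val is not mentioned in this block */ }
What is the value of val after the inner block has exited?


Analyzing scoping rules:
Outer scope: declares val = 15
Inner block: val is neither redeclared nor assigned -> unchanged
After the block -> 15
Result: 15

15
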